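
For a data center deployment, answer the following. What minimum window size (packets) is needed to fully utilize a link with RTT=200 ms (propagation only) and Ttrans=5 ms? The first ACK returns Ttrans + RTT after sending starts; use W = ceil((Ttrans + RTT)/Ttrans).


Given: Ttrans = 5 ms, RTT = 200 ms (= 2 * Tprop, Tprop = 100 ms)
Time until first ACK returns = Ttrans + RTT = 5 + 200 = 205 ms
Need W * Ttrans >= Ttrans + RTT  ->  W >= (Ttrans + RTT) / Ttrans
(Ttrans + RTT) / Ttrans = 205 / 5 = 41
W_min = ceil(41) = 41

41


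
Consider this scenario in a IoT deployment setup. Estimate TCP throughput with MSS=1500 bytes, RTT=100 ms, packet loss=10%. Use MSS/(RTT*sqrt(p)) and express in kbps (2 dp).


Given: MSS = 1500 bytes, RTT = 100 ms, loss = 10%
RTT in seconds = 100 / 1000 = 0.1
Loss rate = 10% = 0.1
sqrt(loss) = sqrt(0.1) = 0.316227766017
Throughput (bytes/s) = 1500 / (0.1 * 0.316227766017) = 47434.1649
Throughput (kbps) = 47434.1649 * 8 / 1000 = 379.473319 -> 379.47 kbps (2 dp)

379.47


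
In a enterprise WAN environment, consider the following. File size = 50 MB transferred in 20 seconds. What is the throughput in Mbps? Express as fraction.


Given: file = 50 MB, time = 20 s
File in Mb = 50 * 8 = 400 Mb
Throughput = 400 / 20 Mbps
Throughput = 20 Mbps

20


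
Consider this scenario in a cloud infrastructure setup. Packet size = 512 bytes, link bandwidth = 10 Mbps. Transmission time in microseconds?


Given: packet = 512 bytes, bandwidth = 10 Mbps
Packet in bits = 512 * 8 = 4096 bits
Bandwidth = 10 * 10^6 = 10000000 bps
Time = 4096 / 10000000 seconds
Time in us = 4096 * 10^6 / 10000000 = 409.6

409.6


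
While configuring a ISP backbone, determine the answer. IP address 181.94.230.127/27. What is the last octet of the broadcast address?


Given: IP = 181.94.230.127, prefix = /27
Host bits = 32 - 27 = 5
Network last octet = 127 AND mask = 96
Host part size = 2^5 - 1 = 31
Broadcast last octet = 96 OR 31 = 127

127


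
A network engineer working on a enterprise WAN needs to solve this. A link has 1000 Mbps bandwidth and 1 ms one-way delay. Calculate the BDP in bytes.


Given: bandwidth = 1000 Mbps, delay = 1 ms
BDP in bits = 1000 * 10^6 * 1 / 1000
BDP in bits = 1000000
BDP in bytes = 1000000 / 8 = 125000

125000


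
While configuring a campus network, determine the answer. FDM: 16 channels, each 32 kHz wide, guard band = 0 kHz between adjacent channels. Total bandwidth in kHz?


Given: 16 channels, 32 kHz each, guard = 0 kHz
Channel bandwidth = 16 * 32 = 512 kHz
Guard bands = 15 gaps * 0 kHz = 0 kHz
Total = 512 + 0 = 512 kHz

512


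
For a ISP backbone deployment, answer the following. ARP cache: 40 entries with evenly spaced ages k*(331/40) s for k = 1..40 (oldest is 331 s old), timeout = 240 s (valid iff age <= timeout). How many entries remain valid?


Ages are k * 331/40 s for k = 1..40 (spacing = 8.2750 s).
Entry k is valid iff k * 331/40 <= 240 iff k <= 40 * 240 / 331 = 29.0030
n_valid = floor(29.0030) = 29
(n_stale = 40 - 29 = 11)

29


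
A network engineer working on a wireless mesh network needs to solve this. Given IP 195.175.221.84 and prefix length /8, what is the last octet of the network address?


Given: IP = 195.175.221.84, prefix = /8
Subnet mask = 255.0.0.0
Last octet of IP: 84
Last octet of mask: 0
Network last octet = 84 AND 0 = 0

0


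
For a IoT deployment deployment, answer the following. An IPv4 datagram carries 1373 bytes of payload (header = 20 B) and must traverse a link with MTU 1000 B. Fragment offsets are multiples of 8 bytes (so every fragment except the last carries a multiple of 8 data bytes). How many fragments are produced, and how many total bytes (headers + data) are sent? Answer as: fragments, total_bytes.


Max data per non-final fragment = floor((MTU - header)/8)*8 = floor((1000 - 20)/8)*8 = floor(980/8)*8 = 976 B
Final fragment needs no 8-byte alignment: it can carry up to MTU - header = 980 B
Non-final fragments needed = ceil((payload - 980) / 976) = ceil(393/976) = ceil(0.4027) = 1
Number of fragments = 1 + 1 = 2
Fragment sizes (data): 1 * 976 B + 397 B (last, 397 <= 980 OK)
Total bytes sent = payload + n_frags * header = 1373 + 2*20 = 1373 + 40 = 1413 B

2, 1413


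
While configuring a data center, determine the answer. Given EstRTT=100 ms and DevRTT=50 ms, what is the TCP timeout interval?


Given: EstRTT = 100 ms, DevRTT = 50 ms
Timeout = EstRTT + 4 * DevRTT
4 * DevRTT = 4 * 50 = 200
Timeout = 100 + 200 = 300 ms

300


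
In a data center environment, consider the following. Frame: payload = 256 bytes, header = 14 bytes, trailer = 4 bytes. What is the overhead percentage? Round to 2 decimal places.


Given: payload = 256 B, header = 14 B, trailer = 4 B
Overhead bytes = header + trailer = 14 + 4 = 18
Total frame = payload + overhead = 256 + 18 = 274
Overhead % = 18 / 274 * 100 = 6.5693% -> 6.57% (2 dp)

6.57


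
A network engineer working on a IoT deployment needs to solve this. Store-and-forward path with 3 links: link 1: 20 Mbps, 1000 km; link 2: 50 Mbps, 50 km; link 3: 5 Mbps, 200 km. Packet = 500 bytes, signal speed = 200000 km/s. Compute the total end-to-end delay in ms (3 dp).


Packet = 500 bytes = 4000 bits. Store-and-forward: sum (t_trans + t_prop) per link.
Link 1: t_trans = 4000/(20*10^6) s = 0.2000 ms; t_prop = 1000/200000 s = 5.0000 ms; subtotal = 5.2000 ms
Link 2: t_trans = 4000/(50*10^6) s = 0.0800 ms; t_prop = 50/200000 s = 0.2500 ms; subtotal = 0.3300 ms
Link 3: t_trans = 4000/(5*10^6) s = 0.8000 ms; t_prop = 200/200000 s = 1.0000 ms; subtotal = 1.8000 ms
End-to-end = 5.2000 + 0.3300 + 1.8000 = 7.3300 ms -> 7.330 ms (3 dp)

7.330


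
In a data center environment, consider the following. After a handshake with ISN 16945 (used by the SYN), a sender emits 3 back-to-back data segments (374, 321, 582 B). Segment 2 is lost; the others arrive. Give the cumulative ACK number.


SYN uses sequence number 16945; first data byte = ISN + 1 = 16946.
Segment 1: SEQ = 16946, len = 374 B, covers [16946, 17319]
Segment 2: SEQ = 17320, len = 321 B, covers [17320, 17640] [LOST]
Segment 3: SEQ = 17641, len = 582 B, covers [17641, 18222]
In-order data received: bytes [16946, 17319] (segments 1..1).
Segment 2 missing -> gap begins at byte 17320; later segments buffered out of order.
Cumulative ACK = next expected in-order byte = 16946 + 374 = 17320

17320


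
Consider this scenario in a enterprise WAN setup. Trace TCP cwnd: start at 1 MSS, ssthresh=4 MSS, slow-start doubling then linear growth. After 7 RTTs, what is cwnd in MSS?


RTT 0: cwnd = 1 MSS (initial)
RTT 1: cwnd = 2 MSS (slow start, doubled)
RTT 2: cwnd = 4 MSS (slow start, doubled)
RTT 3: cwnd = 5 MSS (congestion avoidance, +1)
RTT 4: cwnd = 6 MSS (congestion avoidance, +1)
RTT 5: cwnd = 7 MSS (congestion avoidance, +1)
RTT 6: cwnd = 8 MSS (congestion avoidance, +1)
RTT 7: cwnd = 9 MSS (congestion avoidance, +1)

9


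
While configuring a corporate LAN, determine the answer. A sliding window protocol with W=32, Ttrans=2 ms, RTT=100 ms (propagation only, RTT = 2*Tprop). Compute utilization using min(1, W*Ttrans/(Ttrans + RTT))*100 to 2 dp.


Given: W = 32, Ttrans = 2 ms, RTT = 100 ms (= 2 * Tprop, Tprop = 50 ms)
Cycle time = Ttrans + RTT = 2 + 100 = 102 ms (first packet sent until its ACK returns)
W * Ttrans = 32 * 2 = 64 ms of sending per cycle
W * Ttrans / (Ttrans + RTT) = 64 / 102 = 0.627451
U = min(1, 0.627451) = 0.627451
U% = 62.75%

62.75


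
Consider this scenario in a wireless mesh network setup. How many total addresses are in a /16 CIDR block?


Given: CIDR prefix /16
Host bits = 32 - 16 = 16
Total addresses = 2^16 = 65536

65536


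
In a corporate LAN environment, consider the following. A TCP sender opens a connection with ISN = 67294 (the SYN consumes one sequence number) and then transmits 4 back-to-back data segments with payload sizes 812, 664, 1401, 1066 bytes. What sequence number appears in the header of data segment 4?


The SYN occupies sequence number ISN = 67294, so the first data byte is ISN + 1 = 67295.
SEQ of data segment i = (ISN + 1) + sum of payload sizes of segments 1..i-1.
Segment 1: SEQ = 67295, payload = 812 bytes
Segment 2: SEQ = 68107, payload = 664 bytes
Segment 3: SEQ = 68771, payload = 1401 bytes
Segment 4: SEQ = 70172, payload = 1066 bytes
SEQ of segment 4 = 67295 + 812 + 664 + 1401 = 70172

70172


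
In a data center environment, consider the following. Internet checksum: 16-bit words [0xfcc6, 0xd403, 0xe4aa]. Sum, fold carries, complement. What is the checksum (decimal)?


Given words: [0xfcc6, 0xd403, 0xe4aa]
Step 1: Sum all words
Raw sum = 64710 + 54275 + 58538 = 177523
Step 2: Fold carry: (46451 + 2) = 46453
One's complement = ~46453 & 0xFFFF = 19082

19082


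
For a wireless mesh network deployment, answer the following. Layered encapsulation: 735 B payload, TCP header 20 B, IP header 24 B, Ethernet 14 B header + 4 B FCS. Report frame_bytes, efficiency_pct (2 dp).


TCP segment = 735 + 20 = 755 B
IP packet = 755 + 24 = 779 B
Ethernet frame = 779 + 14 + 4 = 797 B
Efficiency = app / frame = 735 / 797 = 0.922208 = 92.2208% -> 92.22% (2 dp)

797, 92.22


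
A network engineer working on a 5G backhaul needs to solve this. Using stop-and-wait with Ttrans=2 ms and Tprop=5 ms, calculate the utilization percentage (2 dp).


Given: Ttrans = 2 ms, Tprop = 5 ms
RTT = 2 * Tprop = 2 * 5 = 10 ms
U = Ttrans / (Ttrans + RTT)
U = 2 / (2 + 10)
U = 2 / 12 = 0.166667
U% = 16.67%

16.67


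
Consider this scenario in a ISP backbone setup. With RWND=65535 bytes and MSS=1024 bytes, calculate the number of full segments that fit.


Given: RWND = 65535 bytes, MSS = 1024 bytes
Full segments = floor(RWND / MSS)
Full segments = floor(65535 / 1024)
Full segments = floor(63.999) = 63

63


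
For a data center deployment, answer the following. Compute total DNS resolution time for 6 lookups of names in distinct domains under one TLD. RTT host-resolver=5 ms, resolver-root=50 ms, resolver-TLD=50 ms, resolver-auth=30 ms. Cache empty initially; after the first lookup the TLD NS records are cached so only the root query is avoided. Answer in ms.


Lookup 1 (cold cache): local + root + TLD + auth = 5 + 50 + 50 + 30 = 135 ms
Lookups 2..6 (TLD NS cached -> skip root; new domain -> still ask TLD and auth): local + TLD + auth = 5 + 50 + 30 = 85 ms each
Remaining 5 lookups: 5 * 85 = 425 ms
Total = 135 + 425 = 560 ms

560


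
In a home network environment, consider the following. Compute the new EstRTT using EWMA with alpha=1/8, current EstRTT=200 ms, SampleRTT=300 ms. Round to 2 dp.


Given: EstRTT = 200 ms, SampleRTT = 300 ms, alpha = 1/8
New EstRTT = (1 - alpha) * EstRTT + alpha * SampleRTT
(7/8) * 200 = 175
(1/8) * 300 = 37.5
New EstRTT = 175 + 37.5 = 212.5 ms -> 212.50 ms (2 dp)

212.50


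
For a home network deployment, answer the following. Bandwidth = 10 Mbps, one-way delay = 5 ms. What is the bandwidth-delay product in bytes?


Given: bandwidth = 10 Mbps, delay = 5 ms
BDP in bits = 10 * 10^6 * 5 / 1000
BDP in bits = 50000
BDP in bytes = 50000 / 8 = 6250

6250


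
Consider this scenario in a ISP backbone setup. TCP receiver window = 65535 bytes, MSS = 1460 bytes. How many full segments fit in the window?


Given: RWND = 65535 bytes, MSS = 1460 bytes
Full segments = floor(RWND / MSS)
Full segments = floor(65535 / 1460)
Full segments = floor(44.887) = 44

44


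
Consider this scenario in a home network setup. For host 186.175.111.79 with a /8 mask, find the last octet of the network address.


Given: IP = 186.175.111.79, prefix = /8
Subnet mask = 255.0.0.0
Last octet of IP: 79
Last octet of mask: 0
Network last octet = 79 AND 0 = 0

0


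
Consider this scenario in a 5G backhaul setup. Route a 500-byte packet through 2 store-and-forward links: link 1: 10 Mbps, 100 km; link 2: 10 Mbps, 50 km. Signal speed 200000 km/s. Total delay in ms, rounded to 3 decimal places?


Packet = 500 bytes = 4000 bits. Store-and-forward: sum (t_trans + t_prop) per link.
Link 1: t_trans = 4000/(10*10^6) s = 0.4000 ms; t_prop = 100/200000 s = 0.5000 ms; subtotal = 0.9000 ms
Link 2: t_trans = 4000/(10*10^6) s = 0.4000 ms; t_prop = 50/200000 s = 0.2500 ms; subtotal = 0.6500 ms
End-to-end = 0.9000 + 0.6500 = 1.5500 ms -> 1.550 ms (3 dp)

1.550


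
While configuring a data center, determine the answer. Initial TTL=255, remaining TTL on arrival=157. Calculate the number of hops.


Given: initial TTL = 255, received TTL = 157
Hops = initial TTL - received TTL
Hops = 255 - 157 = 98

98


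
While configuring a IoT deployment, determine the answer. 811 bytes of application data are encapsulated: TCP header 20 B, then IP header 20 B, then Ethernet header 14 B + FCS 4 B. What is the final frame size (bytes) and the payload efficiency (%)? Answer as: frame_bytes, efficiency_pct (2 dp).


TCP segment = 811 + 20 = 831 B
IP packet = 831 + 20 = 851 B
Ethernet frame = 851 + 14 + 4 = 869 B
Efficiency = app / frame = 811 / 869 = 0.933257 = 93.3257% -> 93.33% (2 dp)

869, 93.33


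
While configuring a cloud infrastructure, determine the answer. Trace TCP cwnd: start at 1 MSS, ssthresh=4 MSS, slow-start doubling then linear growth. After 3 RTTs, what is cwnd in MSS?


RTT 0: cwnd = 1 MSS (initial)
RTT 1: cwnd = 2 MSS (slow start, doubled)
RTT 2: cwnd = 4 MSS (slow start, doubled)
RTT 3: cwnd = 5 MSS (congestion avoidance, +1)

5


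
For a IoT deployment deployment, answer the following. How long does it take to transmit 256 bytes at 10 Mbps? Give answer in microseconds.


Given: packet = 256 bytes, bandwidth = 10 Mbps
Packet in bits = 256 * 8 = 2048 bits
Bandwidth = 10 * 10^6 = 10000000 bps
Time = 2048 / 10000000 seconds
Time in us = 2048 * 10^6 / 10000000 = 204.8

204.8


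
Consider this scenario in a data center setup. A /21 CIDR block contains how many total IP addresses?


Given: CIDR prefix /21
Host bits = 32 - 21 = 11
Total addresses = 2^11 = 2048

2048


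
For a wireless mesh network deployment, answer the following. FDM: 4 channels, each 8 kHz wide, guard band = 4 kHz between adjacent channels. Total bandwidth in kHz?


Given: 4 channels, 8 kHz each, guard = 4 kHz
Channel bandwidth = 4 * 8 = 32 kHz
Guard bands = 3 gaps * 4 kHz = 12 kHz
Total = 32 + 12 = 44 kHz

44


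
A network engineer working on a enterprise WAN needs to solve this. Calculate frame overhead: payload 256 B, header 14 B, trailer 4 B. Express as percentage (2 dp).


Given: payload = 256 B, header = 14 B, trailer = 4 B
Overhead bytes = header + trailer = 14 + 4 = 18
Total frame = payload + overhead = 256 + 18 = 274
Overhead % = 18 / 274 * 100 = 6.5693% -> 6.57% (2 dp)

6.57


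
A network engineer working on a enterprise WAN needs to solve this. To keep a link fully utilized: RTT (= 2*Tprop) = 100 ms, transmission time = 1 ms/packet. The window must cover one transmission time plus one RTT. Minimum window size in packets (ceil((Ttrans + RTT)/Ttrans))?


Given: Ttrans = 1 ms, RTT = 100 ms (= 2 * Tprop, Tprop = 50 ms)
Time until first ACK returns = Ttrans + RTT = 1 + 100 = 101 ms
Need W * Ttrans >= Ttrans + RTT  ->  W >= (Ttrans + RTT) / Ttrans
(Ttrans + RTT) / Ttrans = 101 / 1 = 101
W_min = ceil(101) = 101

101


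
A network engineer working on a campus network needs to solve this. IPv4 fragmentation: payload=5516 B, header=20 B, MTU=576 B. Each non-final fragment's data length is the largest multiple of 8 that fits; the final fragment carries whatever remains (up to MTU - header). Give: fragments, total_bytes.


Max data per non-final fragment = floor((MTU - header)/8)*8 = floor((576 - 20)/8)*8 = floor(556/8)*8 = 552 B
Final fragment needs no 8-byte alignment: it can carry up to MTU - header = 556 B
Non-final fragments needed = ceil((payload - 556) / 552) = ceil(4960/552) = ceil(8.9855) = 9
Number of fragments = 9 + 1 = 10
Fragment sizes (data): 9 * 552 B + 548 B (last, 548 <= 556 OK)
Total bytes sent = payload + n_frags * header = 5516 + 10*20 = 5516 + 200 = 5716 B

10, 5716


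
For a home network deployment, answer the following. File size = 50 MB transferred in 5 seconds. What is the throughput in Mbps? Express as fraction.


Given: file = 50 MB, time = 5 s
File in Mb = 50 * 8 = 400 Mb
Throughput = 400 / 5 Mbps
Throughput = 80 Mbps

80


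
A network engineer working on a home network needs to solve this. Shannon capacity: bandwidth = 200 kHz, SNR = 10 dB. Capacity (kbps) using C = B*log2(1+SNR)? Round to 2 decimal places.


Given: B = 200 kHz, SNR = 10 dB
SNR linear = 10^(10/10) = 10
1 + SNR = 11
log2(11) = 3.4594316186
C = 200 * 1000 * 3.4594316186 = 691886.3237 bps
C = 691.886324 kbps -> 691.89 kbps (2 dp)

691.89


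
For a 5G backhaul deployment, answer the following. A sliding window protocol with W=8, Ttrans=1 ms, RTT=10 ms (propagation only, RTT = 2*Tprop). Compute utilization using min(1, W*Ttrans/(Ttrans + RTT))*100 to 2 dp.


Given: W = 8, Ttrans = 1 ms, RTT = 10 ms (= 2 * Tprop, Tprop = 5 ms)
Cycle time = Ttrans + RTT = 1 + 10 = 11 ms (first packet sent until its ACK returns)
W * Ttrans = 8 * 1 = 8 ms of sending per cycle
W * Ttrans / (Ttrans + RTT) = 8 / 11 = 0.727273
U = min(1, 0.727273) = 0.727273
U% = 72.73%

72.73


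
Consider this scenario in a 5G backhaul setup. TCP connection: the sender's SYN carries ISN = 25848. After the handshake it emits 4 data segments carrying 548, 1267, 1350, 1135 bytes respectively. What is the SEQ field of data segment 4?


The SYN occupies sequence number ISN = 25848, so the first data byte is ISN + 1 = 25849.
SEQ of data segment i = (ISN + 1) + sum of payload sizes of segments 1..i-1.
Segment 1: SEQ = 25849, payload = 548 bytes
Segment 2: SEQ = 26397, payload = 1267 bytes
Segment 3: SEQ = 27664, payload = 1350 bytes
Segment 4: SEQ = 29014, payload = 1135 bytes
SEQ of segment 4 = 25849 + 548 + 1267 + 1350 = 29014

29014


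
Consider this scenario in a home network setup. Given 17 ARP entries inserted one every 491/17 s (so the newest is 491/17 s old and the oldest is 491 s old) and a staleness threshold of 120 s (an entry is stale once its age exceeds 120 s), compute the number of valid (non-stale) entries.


Ages are k * 491/17 s for k = 1..17 (spacing = 28.8824 s).
Entry k is valid iff k * 491/17 <= 120 iff k <= 17 * 120 / 491 = 4.1548
n_valid = floor(4.1548) = 4
(n_stale = 17 - 4 = 13)

4


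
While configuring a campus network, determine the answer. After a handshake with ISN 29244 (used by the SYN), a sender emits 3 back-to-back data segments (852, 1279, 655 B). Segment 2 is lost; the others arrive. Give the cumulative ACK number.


SYN uses sequence number 29244; first data byte = ISN + 1 = 29245.
Segment 1: SEQ = 29245, len = 852 B, covers [29245, 30096]
Segment 2: SEQ = 30097, len = 1279 B, covers [30097, 31375] [LOST]
Segment 3: SEQ = 31376, len = 655 B, covers [31376, 32030]
In-order data received: bytes [29245, 30096] (segments 1..1).
Segment 2 missing -> gap begins at byte 30097; later segments buffered out of order.
Cumulative ACK = next expected in-order byte = 29245 + 852 = 30097

30097


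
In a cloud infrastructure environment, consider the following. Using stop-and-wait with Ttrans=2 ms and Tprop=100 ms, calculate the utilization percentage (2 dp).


Given: Ttrans = 2 ms, Tprop = 100 ms
RTT = 2 * Tprop = 2 * 100 = 200 ms
U = Ttrans / (Ttrans + RTT)
U = 2 / (2 + 200)
U = 2 / 202 = 0.009901
U% = 0.99%

0.99


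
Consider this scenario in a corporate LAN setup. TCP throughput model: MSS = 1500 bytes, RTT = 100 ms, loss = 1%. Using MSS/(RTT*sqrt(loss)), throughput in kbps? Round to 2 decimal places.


Given: MSS = 1500 bytes, RTT = 100 ms, loss = 1%
RTT in seconds = 100 / 1000 = 0.1
Loss rate = 1% = 0.01
sqrt(loss) = sqrt(0.01) = 0.1
Throughput (bytes/s) = 1500 / (0.1 * 0.1) = 150000.0000
Throughput (kbps) = 150000.0000 * 8 / 1000 = 1200.000000 -> 1200.00 kbps (2 dp)

1200.00


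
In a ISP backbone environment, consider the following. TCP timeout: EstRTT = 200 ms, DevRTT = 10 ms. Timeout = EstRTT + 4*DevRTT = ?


Given: EstRTT = 200 ms, DevRTT = 10 ms
Timeout = EstRTT + 4 * DevRTT
4 * DevRTT = 4 * 10 = 40
Timeout = 200 + 40 = 240 ms

240


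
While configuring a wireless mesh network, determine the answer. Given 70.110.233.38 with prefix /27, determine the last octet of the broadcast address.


Given: IP = 70.110.233.38, prefix = /27
Host bits = 32 - 27 = 5
Network last octet = 38 AND mask = 32
Host part size = 2^5 - 1 = 31
Broadcast last octet = 32 OR 31 = 63

63


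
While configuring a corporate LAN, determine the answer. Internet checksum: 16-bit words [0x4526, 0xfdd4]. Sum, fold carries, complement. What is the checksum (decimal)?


Given words: [0x4526, 0xfdd4]
Step 1: Sum all words
Raw sum = 17702 + 64980 = 82682
Step 2: Fold carry: (17146 + 1) = 17147
One's complement = ~17147 & 0xFFFF = 48388

48388


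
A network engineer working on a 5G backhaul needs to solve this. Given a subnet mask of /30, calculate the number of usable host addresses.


Given: subnet mask /30
Host bits = 32 - 30 = 2
Total addresses = 2^2 = 4
Usable hosts = 4 - 2 (network + broadcast) = 2

2


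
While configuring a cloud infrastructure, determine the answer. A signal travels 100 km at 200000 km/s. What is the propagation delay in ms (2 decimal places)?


Given: distance = 100 km, speed = 200000 km/s
Delay = distance / speed = 100 / 200000 seconds
Delay in ms = 100 * 1000 / 200000
Delay = 0.5000 ms
Rounded to 2 dp = 0.50 ms

0.50


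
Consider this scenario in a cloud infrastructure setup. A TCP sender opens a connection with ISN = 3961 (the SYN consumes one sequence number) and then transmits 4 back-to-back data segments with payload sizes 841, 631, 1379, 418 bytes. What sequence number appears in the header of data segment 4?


The SYN occupies sequence number ISN = 3961, so the first data byte is ISN + 1 = 3962.
SEQ of data segment i = (ISN + 1) + sum of payload sizes of segments 1..i-1.
Segment 1: SEQ = 3962, payload = 841 bytes
Segment 2: SEQ = 4803, payload = 631 bytes
Segment 3: SEQ = 5434, payload = 1379 bytes
Segment 4: SEQ = 6813, payload = 418 bytes
SEQ of segment 4 = 3962 + 841 + 631 + 1379 = 6813

6813


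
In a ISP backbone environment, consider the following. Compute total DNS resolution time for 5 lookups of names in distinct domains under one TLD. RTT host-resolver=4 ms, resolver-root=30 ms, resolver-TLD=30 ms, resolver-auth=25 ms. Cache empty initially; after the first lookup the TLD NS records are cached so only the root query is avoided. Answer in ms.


Lookup 1 (cold cache): local + root + TLD + auth = 4 + 30 + 30 + 25 = 89 ms
Lookups 2..5 (TLD NS cached -> skip root; new domain -> still ask TLD and auth): local + TLD + auth = 4 + 30 + 25 = 59 ms each
Remaining 4 lookups: 4 * 59 = 236 ms
Total = 89 + 236 = 325 ms

325


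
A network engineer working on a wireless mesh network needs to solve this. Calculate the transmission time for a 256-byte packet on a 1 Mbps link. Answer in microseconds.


Given: packet = 256 bytes, bandwidth = 1 Mbps
Packet in bits = 256 * 8 = 2048 bits
Bandwidth = 1 * 10^6 = 1000000 bps
Time = 2048 / 1000000 seconds
Time in us = 2048 * 10^6 / 1000000 = 2048

2048


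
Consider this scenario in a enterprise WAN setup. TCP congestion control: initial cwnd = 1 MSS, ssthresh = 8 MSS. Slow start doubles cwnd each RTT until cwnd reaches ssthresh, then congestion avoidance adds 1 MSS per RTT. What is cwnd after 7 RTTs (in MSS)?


RTT 0: cwnd = 1 MSS (initial)
RTT 1: cwnd = 2 MSS (slow start, doubled)
RTT 2: cwnd = 4 MSS (slow start, doubled)
RTT 3: cwnd = 8 MSS (slow start, doubled)
RTT 4: cwnd = 9 MSS (congestion avoidance, +1)
RTT 5: cwnd = 10 MSS (congestion avoidance, +1)
RTT 6: cwnd = 11 MSS (congestion avoidance, +1)
RTT 7: cwnd = 12 MSS (congestion avoidance, +1)

12


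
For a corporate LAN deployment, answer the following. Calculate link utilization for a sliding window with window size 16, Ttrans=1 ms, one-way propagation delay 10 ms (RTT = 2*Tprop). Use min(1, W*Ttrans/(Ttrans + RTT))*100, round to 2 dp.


Given: W = 16, Ttrans = 1 ms, RTT = 20 ms (= 2 * Tprop, Tprop = 10 ms)
Cycle time = Ttrans + RTT = 1 + 20 = 21 ms (first packet sent until its ACK returns)
W * Ttrans = 16 * 1 = 16 ms of sending per cycle
W * Ttrans / (Ttrans + RTT) = 16 / 21 = 0.761905
U = min(1, 0.761905) = 0.761905
U% = 76.19%

76.19


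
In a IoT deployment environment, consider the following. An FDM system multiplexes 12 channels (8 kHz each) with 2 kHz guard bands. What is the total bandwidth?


Given: 12 channels, 8 kHz each, guard = 2 kHz
Channel bandwidth = 12 * 8 = 96 kHz
Guard bands = 11 gaps * 2 kHz = 22 kHz
Total = 96 + 22 = 118 kHz

118


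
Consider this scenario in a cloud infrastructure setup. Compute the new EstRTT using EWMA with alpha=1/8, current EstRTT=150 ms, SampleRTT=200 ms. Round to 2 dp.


Given: EstRTT = 150 ms, SampleRTT = 200 ms, alpha = 1/8
New EstRTT = (1 - alpha) * EstRTT + alpha * SampleRTT
(7/8) * 150 = 131.25
(1/8) * 200 = 25
New EstRTT = 131.25 + 25 = 156.25 ms -> 156.25 ms (2 dp)

156.25


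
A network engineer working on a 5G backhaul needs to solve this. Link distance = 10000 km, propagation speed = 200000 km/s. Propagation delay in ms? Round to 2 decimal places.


Given: distance = 10000 km, speed = 200000 km/s
Delay = distance / speed = 10000 / 200000 seconds
Delay in ms = 10000 * 1000 / 200000
Delay = 50.0000 ms
Rounded to 2 dp = 50.00 ms

50.00


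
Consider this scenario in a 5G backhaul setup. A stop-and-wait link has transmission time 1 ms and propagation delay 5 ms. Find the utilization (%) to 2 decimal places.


Given: Ttrans = 1 ms, Tprop = 5 ms
RTT = 2 * Tprop = 2 * 5 = 10 ms
U = Ttrans / (Ttrans + RTT)
U = 1 / (1 + 10)
U = 1 / 11 = 0.090909
U% = 9.09%

9.09


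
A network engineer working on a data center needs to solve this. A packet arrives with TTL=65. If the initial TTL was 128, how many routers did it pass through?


Given: initial TTL = 128, received TTL = 65
Hops = initial TTL - received TTL
Hops = 128 - 65 = 63

63


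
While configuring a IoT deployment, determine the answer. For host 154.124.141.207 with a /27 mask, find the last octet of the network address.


Given: IP = 154.124.141.207, prefix = /27
Subnet mask = 255.255.255.224
Last octet of IP: 207
Last octet of mask: 224
Network last octet = 207 AND 224 = 192

192


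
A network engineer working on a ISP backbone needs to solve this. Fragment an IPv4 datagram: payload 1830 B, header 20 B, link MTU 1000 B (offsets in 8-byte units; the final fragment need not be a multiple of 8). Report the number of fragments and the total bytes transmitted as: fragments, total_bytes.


Max data per non-final fragment = floor((MTU - header)/8)*8 = floor((1000 - 20)/8)*8 = floor(980/8)*8 = 976 B
Final fragment needs no 8-byte alignment: it can carry up to MTU - header = 980 B
Non-final fragments needed = ceil((payload - 980) / 976) = ceil(850/976) = ceil(0.8709) = 1
Number of fragments = 1 + 1 = 2
Fragment sizes (data): 1 * 976 B + 854 B (last, 854 <= 980 OK)
Total bytes sent = payload + n_frags * header = 1830 + 2*20 = 1830 + 40 = 1870 B

2, 1870


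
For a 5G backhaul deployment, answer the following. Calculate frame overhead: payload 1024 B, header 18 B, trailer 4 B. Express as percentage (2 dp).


Given: payload = 1024 B, header = 18 B, trailer = 4 B
Overhead bytes = header + trailer = 18 + 4 = 22
Total frame = payload + overhead = 1024 + 22 = 1046
Overhead % = 22 / 1046 * 100 = 2.1033% -> 2.10% (2 dp)

2.10


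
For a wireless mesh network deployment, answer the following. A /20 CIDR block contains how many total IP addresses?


Given: CIDR prefix /20
Host bits = 32 - 20 = 12
Total addresses = 2^12 = 4096

4096


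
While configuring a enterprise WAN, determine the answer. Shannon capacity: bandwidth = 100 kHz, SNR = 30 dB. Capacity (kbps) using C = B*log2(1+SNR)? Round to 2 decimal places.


Given: B = 100 kHz, SNR = 30 dB
SNR linear = 10^(30/10) = 1000
1 + SNR = 1001
log2(1001) = 9.9672262588
C = 100 * 1000 * 9.9672262588 = 996722.6259 bps
C = 996.722626 kbps -> 996.72 kbps (2 dp)

996.72


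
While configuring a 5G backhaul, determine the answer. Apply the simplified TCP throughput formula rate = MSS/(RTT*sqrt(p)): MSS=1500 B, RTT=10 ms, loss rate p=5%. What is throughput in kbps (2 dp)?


Given: MSS = 1500 bytes, RTT = 10 ms, loss = 5%
RTT in seconds = 10 / 1000 = 0.01
Loss rate = 5% = 0.05
sqrt(loss) = sqrt(0.05) = 0.223606797750
Throughput (bytes/s) = 1500 / (0.01 * 0.223606797750) = 670820.3932
Throughput (kbps) = 670820.3932 * 8 / 1000 = 5366.563146 -> 5366.56 kbps (2 dp)

5366.56


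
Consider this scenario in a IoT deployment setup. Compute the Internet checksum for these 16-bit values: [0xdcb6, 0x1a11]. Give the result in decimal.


Given words: [0xdcb6, 0x1a11]
Step 1: Sum all words
Raw sum = 56502 + 6673 = 63175
One's complement = ~63175 & 0xFFFF = 2360

2360


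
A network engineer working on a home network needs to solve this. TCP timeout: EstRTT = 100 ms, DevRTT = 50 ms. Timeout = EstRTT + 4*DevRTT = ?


Given: EstRTT = 100 ms, DevRTT = 50 ms
Timeout = EstRTT + 4 * DevRTT
4 * DevRTT = 4 * 50 = 200
Timeout = 100 + 200 = 300 ms

300


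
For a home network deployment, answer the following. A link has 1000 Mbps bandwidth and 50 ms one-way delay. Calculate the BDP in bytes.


Given: bandwidth = 1000 Mbps, delay = 50 ms
BDP in bits = 1000 * 10^6 * 50 / 1000
BDP in bits = 50000000
BDP in bytes = 50000000 / 8 = 6250000

6250000


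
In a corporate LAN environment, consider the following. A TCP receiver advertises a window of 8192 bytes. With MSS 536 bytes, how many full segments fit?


Given: RWND = 8192 bytes, MSS = 536 bytes
Full segments = floor(RWND / MSS)
Full segments = floor(8192 / 536)
Full segments = floor(15.2836) = 15

15


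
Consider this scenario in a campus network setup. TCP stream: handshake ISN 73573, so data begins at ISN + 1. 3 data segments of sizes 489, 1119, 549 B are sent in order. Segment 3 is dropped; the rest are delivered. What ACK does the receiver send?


SYN uses sequence number 73573; first data byte = ISN + 1 = 73574.
Segment 1: SEQ = 73574, len = 489 B, covers [73574, 74062]
Segment 2: SEQ = 74063, len = 1119 B, covers [74063, 75181]
Segment 3: SEQ = 75182, len = 549 B, covers [75182, 75730] [LOST]
In-order data received: bytes [73574, 75181] (segments 1..2).
Segment 3 missing -> gap begins at byte 75182.
Cumulative ACK = next expected in-order byte = 73574 + 489 + 1119 = 75182

75182


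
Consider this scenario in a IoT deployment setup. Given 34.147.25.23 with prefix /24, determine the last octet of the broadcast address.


Given: IP = 34.147.25.23, prefix = /24
Host bits = 32 - 24 = 8
Network last octet = 23 AND mask = 0
Host part size = 2^8 - 1 = 255
Broadcast last octet = 0 OR 255 = 255

255


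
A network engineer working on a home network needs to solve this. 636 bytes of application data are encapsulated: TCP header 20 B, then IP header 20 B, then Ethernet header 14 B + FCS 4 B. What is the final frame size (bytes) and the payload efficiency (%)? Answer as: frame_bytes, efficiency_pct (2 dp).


TCP segment = 636 + 20 = 656 B
IP packet = 656 + 20 = 676 B
Ethernet frame = 676 + 14 + 4 = 694 B
Efficiency = app / frame = 636 / 694 = 0.916427 = 91.6427% -> 91.64% (2 dp)

694, 91.64


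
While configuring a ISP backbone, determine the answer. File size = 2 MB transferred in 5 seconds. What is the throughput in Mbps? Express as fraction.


Given: file = 2 MB, time = 5 s
File in Mb = 2 * 8 = 16 Mb
Throughput = 16 / 5 Mbps
Throughput = 16/5 Mbps

16/5


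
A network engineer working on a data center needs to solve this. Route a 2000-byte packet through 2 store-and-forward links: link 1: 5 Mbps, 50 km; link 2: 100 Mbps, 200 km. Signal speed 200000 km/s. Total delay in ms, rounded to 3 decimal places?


Packet = 2000 bytes = 16000 bits. Store-and-forward: sum (t_trans + t_prop) per link.
Link 1: t_trans = 16000/(5*10^6) s = 3.2000 ms; t_prop = 50/200000 s = 0.2500 ms; subtotal = 3.4500 ms
Link 2: t_trans = 16000/(100*10^6) s = 0.1600 ms; t_prop = 200/200000 s = 1.0000 ms; subtotal = 1.1600 ms
End-to-end = 3.4500 + 1.1600 = 4.6100 ms -> 4.610 ms (3 dp)

4.610


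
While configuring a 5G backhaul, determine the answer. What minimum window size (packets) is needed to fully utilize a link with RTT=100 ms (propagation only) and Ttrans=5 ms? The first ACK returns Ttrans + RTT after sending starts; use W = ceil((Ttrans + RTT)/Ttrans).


Given: Ttrans = 5 ms, RTT = 100 ms (= 2 * Tprop, Tprop = 50 ms)
Time until first ACK returns = Ttrans + RTT = 5 + 100 = 105 ms
Need W * Ttrans >= Ttrans + RTT  ->  W >= (Ttrans + RTT) / Ttrans
(Ttrans + RTT) / Ttrans = 105 / 5 = 21
W_min = ceil(21) = 21

21


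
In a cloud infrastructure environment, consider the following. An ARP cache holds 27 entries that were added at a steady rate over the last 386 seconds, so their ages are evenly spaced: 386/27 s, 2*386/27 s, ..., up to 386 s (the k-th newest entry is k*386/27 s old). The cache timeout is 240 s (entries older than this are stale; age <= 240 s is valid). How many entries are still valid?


Ages are k * 386/27 s for k = 1..27 (spacing = 14.2963 s).
Entry k is valid iff k * 386/27 <= 240 iff k <= 27 * 240 / 386 = 16.7876
n_valid = floor(16.7876) = 16
(n_stale = 27 - 16 = 11)

16


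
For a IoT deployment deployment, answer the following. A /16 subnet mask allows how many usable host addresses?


Given: subnet mask /16
Host bits = 32 - 16 = 16
Total addresses = 2^16 = 65536
Usable hosts = 65536 - 2 (network + broadcast) = 65534

65534


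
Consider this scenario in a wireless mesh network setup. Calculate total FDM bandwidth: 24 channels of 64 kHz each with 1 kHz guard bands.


Given: 24 channels, 64 kHz each, guard = 1 kHz
Channel bandwidth = 24 * 64 = 1536 kHz
Guard bands = 23 gaps * 1 kHz = 23 kHz
Total = 1536 + 23 = 1559 kHz

1559


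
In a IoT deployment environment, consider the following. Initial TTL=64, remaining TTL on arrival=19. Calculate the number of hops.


Given: initial TTL = 64, received TTL = 19
Hops = initial TTL - received TTL
Hops = 64 - 19 = 45

45


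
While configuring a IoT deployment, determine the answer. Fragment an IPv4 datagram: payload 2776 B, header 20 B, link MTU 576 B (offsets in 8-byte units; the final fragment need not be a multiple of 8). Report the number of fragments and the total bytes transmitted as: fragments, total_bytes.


Max data per non-final fragment = floor((MTU - header)/8)*8 = floor((576 - 20)/8)*8 = floor(556/8)*8 = 552 B
Final fragment needs no 8-byte alignment: it can carry up to MTU - header = 556 B
Non-final fragments needed = ceil((payload - 556) / 552) = ceil(2220/552) = ceil(4.0217) = 5
Number of fragments = 5 + 1 = 6
Fragment sizes (data): 5 * 552 B + 16 B (last, 16 <= 556 OK)
Total bytes sent = payload + n_frags * header = 2776 + 6*20 = 2776 + 120 = 2896 B

6, 2896


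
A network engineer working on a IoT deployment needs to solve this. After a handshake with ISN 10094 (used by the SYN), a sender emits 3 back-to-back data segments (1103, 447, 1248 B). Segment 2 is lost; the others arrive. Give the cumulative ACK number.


SYN uses sequence number 10094; first data byte = ISN + 1 = 10095.
Segment 1: SEQ = 10095, len = 1103 B, covers [10095, 11197]
Segment 2: SEQ = 11198, len = 447 B, covers [11198, 11644] [LOST]
Segment 3: SEQ = 11645, len = 1248 B, covers [11645, 12892]
In-order data received: bytes [10095, 11197] (segments 1..1).
Segment 2 missing -> gap begins at byte 11198; later segments buffered out of order.
Cumulative ACK = next expected in-order byte = 10095 + 1103 = 11198

11198


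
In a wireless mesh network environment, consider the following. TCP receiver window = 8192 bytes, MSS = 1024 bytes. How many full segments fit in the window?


Given: RWND = 8192 bytes, MSS = 1024 bytes
Full segments = floor(RWND / MSS)
Full segments = floor(8192 / 1024)
Full segments = floor(8.0) = 8

8


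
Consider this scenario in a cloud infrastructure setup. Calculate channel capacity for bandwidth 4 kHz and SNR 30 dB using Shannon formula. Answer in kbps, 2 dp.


Given: B = 4 kHz, SNR = 30 dB
SNR linear = 10^(30/10) = 1000
1 + SNR = 1001
log2(1001) = 9.9672262588
C = 4 * 1000 * 9.9672262588 = 39868.9050 bps
C = 39.868905 kbps -> 39.87 kbps (2 dp)

39.87


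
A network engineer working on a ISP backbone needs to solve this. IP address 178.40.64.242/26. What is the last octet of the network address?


Given: IP = 178.40.64.242, prefix = /26
Subnet mask = 255.255.255.192
Last octet of IP: 242
Last octet of mask: 192
Network last octet = 242 AND 192 = 192

192


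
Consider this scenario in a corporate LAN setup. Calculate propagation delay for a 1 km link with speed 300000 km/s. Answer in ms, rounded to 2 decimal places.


Given: distance = 1 km, speed = 300000 km/s
Delay = distance / speed = 1 / 300000 seconds
Delay in ms = 1 * 1000 / 300000
Delay = 0.0033 ms
Rounded to 2 dp = 0.00 ms

0.00


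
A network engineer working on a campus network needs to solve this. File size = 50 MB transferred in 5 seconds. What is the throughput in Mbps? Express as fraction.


Given: file = 50 MB, time = 5 s
File in Mb = 50 * 8 = 400 Mb
Throughput = 400 / 5 Mbps
Throughput = 80 Mbps

80


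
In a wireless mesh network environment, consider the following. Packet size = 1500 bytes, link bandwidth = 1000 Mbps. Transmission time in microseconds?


Given: packet = 1500 bytes, bandwidth = 1000 Mbps
Packet in bits = 1500 * 8 = 12000 bits
Bandwidth = 1000 * 10^6 = 1000000000 bps
Time = 12000 / 1000000000 seconds
Time in us = 12000 * 10^6 / 1000000000 = 12

12


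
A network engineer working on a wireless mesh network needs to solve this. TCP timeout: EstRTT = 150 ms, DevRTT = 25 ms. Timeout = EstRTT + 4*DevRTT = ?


Given: EstRTT = 150 ms, DevRTT = 25 ms
Timeout = EstRTT + 4 * DevRTT
4 * DevRTT = 4 * 25 = 100
Timeout = 150 + 100 = 250 ms

250


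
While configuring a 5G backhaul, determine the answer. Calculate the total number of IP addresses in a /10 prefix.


Given: CIDR prefix /10
Host bits = 32 - 10 = 22
Total addresses = 2^22 = 4194304

4194304


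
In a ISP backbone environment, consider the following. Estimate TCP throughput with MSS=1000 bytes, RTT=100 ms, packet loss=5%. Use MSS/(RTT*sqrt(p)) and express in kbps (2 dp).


Given: MSS = 1000 bytes, RTT = 100 ms, loss = 5%
RTT in seconds = 100 / 1000 = 0.1
Loss rate = 5% = 0.05
sqrt(loss) = sqrt(0.05) = 0.223606797750
Throughput (bytes/s) = 1000 / (0.1 * 0.223606797750) = 44721.3595
Throughput (kbps) = 44721.3595 * 8 / 1000 = 357.770876 -> 357.77 kbps (2 dp)

357.77


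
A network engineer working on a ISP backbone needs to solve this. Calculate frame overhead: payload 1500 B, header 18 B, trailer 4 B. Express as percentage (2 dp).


Given: payload = 1500 B, header = 18 B, trailer = 4 B
Overhead bytes = header + trailer = 18 + 4 = 22
Total frame = payload + overhead = 1500 + 22 = 1522
Overhead % = 22 / 1522 * 100 = 1.4455% -> 1.45% (2 dp)

1.45


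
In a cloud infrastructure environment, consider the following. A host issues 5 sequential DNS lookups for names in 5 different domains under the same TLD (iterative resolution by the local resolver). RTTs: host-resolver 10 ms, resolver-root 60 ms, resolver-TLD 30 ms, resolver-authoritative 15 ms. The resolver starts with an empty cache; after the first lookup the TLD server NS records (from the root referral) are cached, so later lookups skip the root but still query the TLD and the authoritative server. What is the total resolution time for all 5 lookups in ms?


Lookup 1 (cold cache): local + root + TLD + auth = 10 + 60 + 30 + 15 = 115 ms
Lookups 2..5 (TLD NS cached -> skip root; new domain -> still ask TLD and auth): local + TLD + auth = 10 + 30 + 15 = 55 ms each
Remaining 4 lookups: 4 * 55 = 220 ms
Total = 115 + 220 = 335 ms

335


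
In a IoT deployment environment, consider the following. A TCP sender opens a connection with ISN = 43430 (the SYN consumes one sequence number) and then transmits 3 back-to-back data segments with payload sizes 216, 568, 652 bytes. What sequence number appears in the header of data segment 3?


The SYN occupies sequence number ISN = 43430, so the first data byte is ISN + 1 = 43431.
SEQ of data segment i = (ISN + 1) + sum of payload sizes of segments 1..i-1.
Segment 1: SEQ = 43431, payload = 216 bytes
Segment 2: SEQ = 43647, payload = 568 bytes
Segment 3: SEQ = 44215, payload = 652 bytes
SEQ of segment 3 = 43431 + 216 + 568 = 44215

44215
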